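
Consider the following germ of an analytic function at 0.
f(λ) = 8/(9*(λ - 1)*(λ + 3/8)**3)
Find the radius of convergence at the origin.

The radius of convergence is 3/8.

Denominator factor (λ + 3/8)^3: pole of order 3 at -3/8, modulus 3/8.
Denominator factor (λ - 1): pole of order 1 at 1, modulus 1.
The radius of convergence is the smallest modulus among the singular points: 3/8.


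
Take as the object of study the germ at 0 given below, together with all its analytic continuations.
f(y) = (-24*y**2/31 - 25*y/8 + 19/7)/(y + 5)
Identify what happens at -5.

The point is a pole of order 1.

The denominator factor y + 5 vanishes at -5 and appears to the power 1; the numerator there equals -1763/1736, nonzero, and no other factor vanishes.
Hence a pole whose order is the multiplicity, 1.


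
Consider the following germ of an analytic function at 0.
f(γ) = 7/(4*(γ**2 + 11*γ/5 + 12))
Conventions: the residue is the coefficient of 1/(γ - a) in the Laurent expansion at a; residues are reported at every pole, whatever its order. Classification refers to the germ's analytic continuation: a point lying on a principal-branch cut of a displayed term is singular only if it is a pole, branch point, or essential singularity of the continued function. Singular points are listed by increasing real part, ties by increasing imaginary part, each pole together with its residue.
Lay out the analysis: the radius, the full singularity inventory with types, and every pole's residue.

Radius of convergence at 0: (2)*sqrt(3).
At (-11/10) - ((1/10)*sqrt(1079))*i: a pole of order 1; residue ((35/4316)*sqrt(1079))*i.
At (-11/10) + ((1/10)*sqrt(1079))*i: a pole of order 1; residue -((35/4316)*sqrt(1079))*i.

Denominator factor (γ**2 + 11*γ/5 + 12): discriminant -1079/25, complex-conjugate roots (-11/10) + ((1/10)*sqrt(1079))*i and (-11/10) - ((1/10)*sqrt(1079))*i; poles of order 1, moduli (2)*sqrt(3) and (2)*sqrt(3).
The radius of convergence is the smallest modulus among the singular points: (2)*sqrt(3).
The factor γ**2 + 11*γ/5 + 12 splits as (γ - a)(γ - a') with a = (-11/10) - ((1/10)*sqrt(1079))*i, a' = (-11/10) + ((1/10)*sqrt(1079))*i. At the order-1 pole a set g(γ) = (γ - a)*f(γ) = [7/4] / (γ - a').
Simple pole: residue = g(a) at a = (-11/10) - ((1/10)*sqrt(1079))*i, which is ((35/4316)*sqrt(1079))*i.
The factor γ**2 + 11*γ/5 + 12 splits as (γ - a)(γ - a') with a = (-11/10) + ((1/10)*sqrt(1079))*i, a' = (-11/10) - ((1/10)*sqrt(1079))*i. At the order-1 pole a set g(γ) = (γ - a)*f(γ) = [7/4] / (γ - a').
Simple pole: residue = g(a) at a = (-11/10) + ((1/10)*sqrt(1079))*i, which is -((35/4316)*sqrt(1079))*i.
List the singular points by increasing real part (a conjugate pair: the negative imaginary part first).


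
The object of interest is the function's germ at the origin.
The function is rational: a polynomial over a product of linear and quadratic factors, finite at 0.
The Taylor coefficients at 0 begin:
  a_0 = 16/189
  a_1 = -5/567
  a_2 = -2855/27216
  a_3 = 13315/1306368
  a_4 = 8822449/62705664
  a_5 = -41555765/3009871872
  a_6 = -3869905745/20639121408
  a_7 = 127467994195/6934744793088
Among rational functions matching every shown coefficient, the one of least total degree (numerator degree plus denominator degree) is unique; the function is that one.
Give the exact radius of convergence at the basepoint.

The radius of convergence is (1/2)*sqrt(3).

No rational of total degree below 4 reproduces all 8 coefficients; solving the [0/4] Pade equations on them gives f(k) = -16/(21*(k**2 + 3/4)*(k**2 - 5*k/4 - 12)), whose expansion matches every shown term.
Denominator factor (k**2 + 3/4): discriminant -3, complex-conjugate roots ((1/2)*sqrt(3))*i and -((1/2)*sqrt(3))*i; poles of order 1, moduli (1/2)*sqrt(3) and (1/2)*sqrt(3).
Denominator factor (k**2 - 5*k/4 - 12): discriminant 793/16, real irrational roots 5/8 + (1/8)*sqrt(793) and 5/8 - (1/8)*sqrt(793); poles of order 1, moduli 5/8 + (1/8)*sqrt(793) and -5/8 + (1/8)*sqrt(793).
The radius of convergence is the smallest modulus among the singular points: (1/2)*sqrt(3).


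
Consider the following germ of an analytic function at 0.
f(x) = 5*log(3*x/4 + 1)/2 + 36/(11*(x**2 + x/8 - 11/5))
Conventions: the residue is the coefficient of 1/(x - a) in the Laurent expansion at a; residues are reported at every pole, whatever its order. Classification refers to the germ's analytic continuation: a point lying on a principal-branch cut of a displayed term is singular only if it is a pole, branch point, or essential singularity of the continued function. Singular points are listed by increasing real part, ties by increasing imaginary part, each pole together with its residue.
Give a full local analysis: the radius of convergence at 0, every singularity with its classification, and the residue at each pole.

Denominator factor (x**2 + x/8 - 11/5): discriminant 2821/320, real irrational roots -1/16 + (1/80)*sqrt(14105) and -1/16 - (1/80)*sqrt(14105); poles of order 1, moduli -1/16 + (1/80)*sqrt(14105) and 1/16 + (1/80)*sqrt(14105).
Branch term (5/2)*log(1 - x/(-4/3)): its argument vanishes at x = -4/3, a logarithmic branch point, modulus 4/3.
The radius of convergence is the smallest modulus among the singular points: 4/3.
The branch term is analytic at -1/16 - (1/80)*sqrt(14105) and contributes nothing to the residue; only the rational part matters.
The factor x**2 + x/8 - 11/5 splits as (x - a)(x - a') with a = -1/16 - (1/80)*sqrt(14105), a' = -1/16 + (1/80)*sqrt(14105). At the order-1 pole a set g(x) = (x - a)*(rational part) = [36/11] / (x - a').
Simple pole: residue = g(a) at a = -1/16 - (1/80)*sqrt(14105), which is -(288/31031)*sqrt(14105).
The branch term is analytic at -1/16 + (1/80)*sqrt(14105) and contributes nothing to the residue; only the rational part matters.
The factor x**2 + x/8 - 11/5 splits as (x - a)(x - a') with a = -1/16 + (1/80)*sqrt(14105), a' = -1/16 - (1/80)*sqrt(14105). At the order-1 pole a set g(x) = (x - a)*(rational part) = [36/11] / (x - a').
Simple pole: residue = g(a) at a = -1/16 + (1/80)*sqrt(14105), which is (288/31031)*sqrt(14105).
List the singular points by increasing real part (a conjugate pair: the negative imaginary part first).

Radius of convergence at 0: 4/3.
At -1/16 - (1/80)*sqrt(14105): a pole of order 1; residue -(288/31031)*sqrt(14105).
At -4/3: a logarithmic branch point.
At -1/16 + (1/80)*sqrt(14105): a pole of order 1; residue (288/31031)*sqrt(14105).


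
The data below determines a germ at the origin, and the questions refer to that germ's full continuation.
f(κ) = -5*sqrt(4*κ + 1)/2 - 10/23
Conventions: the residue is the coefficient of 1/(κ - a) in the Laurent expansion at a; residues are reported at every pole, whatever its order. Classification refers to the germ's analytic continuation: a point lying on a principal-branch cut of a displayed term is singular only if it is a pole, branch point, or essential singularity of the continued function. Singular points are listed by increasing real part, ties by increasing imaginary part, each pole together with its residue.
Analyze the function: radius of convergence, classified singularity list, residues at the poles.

Radius of convergence at 0: 1/4.
At -1/4: an algebraic (square-root) branch point.

Branch term (-5/2)*sqrt(1 - κ/(-1/4)): its argument vanishes at κ = -1/4, a square-root branch point, modulus 1/4.
The radius of convergence is the smallest modulus among the singular points: 1/4.


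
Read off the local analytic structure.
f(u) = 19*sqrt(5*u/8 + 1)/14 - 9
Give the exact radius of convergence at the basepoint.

Branch term (19/14)*sqrt(1 - u/(-8/5)): its argument vanishes at u = -8/5, a square-root branch point, modulus 8/5.
The radius of convergence is the smallest modulus among the singular points: 8/5.

The radius of convergence is 8/5.


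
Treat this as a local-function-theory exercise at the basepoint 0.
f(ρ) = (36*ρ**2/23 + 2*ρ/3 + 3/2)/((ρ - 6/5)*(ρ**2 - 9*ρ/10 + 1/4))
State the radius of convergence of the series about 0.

Denominator factor (ρ**2 - 9*ρ/10 + 1/4): discriminant -19/100, complex-conjugate roots (9/20) + ((1/20)*sqrt(19))*i and (9/20) - ((1/20)*sqrt(19))*i; poles of order 1, moduli 1/2 and 1/2.
Denominator factor (ρ - 6/5): pole of order 1 at 6/5, modulus 6/5.
The radius of convergence is the smallest modulus among the singular points: 1/2.

The radius of convergence is 1/2.


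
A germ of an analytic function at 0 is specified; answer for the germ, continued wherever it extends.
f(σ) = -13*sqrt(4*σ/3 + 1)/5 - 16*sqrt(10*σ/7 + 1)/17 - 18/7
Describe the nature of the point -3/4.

The term (-13/5)*sqrt(1 - σ/(-3/4)) has argument 1 - -3/4/(-3/4) = 0 at -3/4: a square-root (algebraic, two-sheeted) branch point; the remaining terms are analytic or single-valued there.

The point is an algebraic (square-root) branch point.


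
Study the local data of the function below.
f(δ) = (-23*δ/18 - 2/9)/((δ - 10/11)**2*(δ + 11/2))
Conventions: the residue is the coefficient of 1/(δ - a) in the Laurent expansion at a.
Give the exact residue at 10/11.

The residue is -29645/178929.

At the order-2 pole 10/11 set g(δ) = (δ - (10/11))^2*f(δ) = (-23*δ/18 - 2/9)/(δ + 11/2).
Order-2 pole: residue = g'(a); g'(10/11) = -29645/178929, so the residue is -29645/178929.


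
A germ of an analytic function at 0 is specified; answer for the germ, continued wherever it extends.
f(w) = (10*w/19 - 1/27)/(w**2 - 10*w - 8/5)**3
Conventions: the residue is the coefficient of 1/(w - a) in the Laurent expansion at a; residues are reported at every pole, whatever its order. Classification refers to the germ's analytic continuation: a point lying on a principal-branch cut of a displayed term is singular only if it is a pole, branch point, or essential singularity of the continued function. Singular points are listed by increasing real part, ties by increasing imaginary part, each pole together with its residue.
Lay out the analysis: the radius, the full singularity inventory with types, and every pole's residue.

Denominator factor (w**2 - 10*w - 8/5)^3: discriminant 532/5, real irrational roots 5 + (1/5)*sqrt(665) and 5 - (1/5)*sqrt(665); poles of order 3, moduli 5 + (1/5)*sqrt(665) and -5 + (1/5)*sqrt(665).
The radius of convergence is the smallest modulus among the singular points: -5 + (1/5)*sqrt(665).
The factor w**2 - 10*w - 8/5 splits as (w - a)(w - a') with a = 5 - (1/5)*sqrt(665), a' = 5 + (1/5)*sqrt(665). At the order-3 pole a set g(w) = (w - a)^3*f(w) = [10*w/19 - 1/27] / (w - a')^3.
Order-3 pole: residue = g''(a)/2; g''(5 - (1/5)*sqrt(665)) = -(33275/3218407416)*sqrt(665), so the residue is -(33275/6436814832)*sqrt(665).
The factor w**2 - 10*w - 8/5 splits as (w - a)(w - a') with a = 5 + (1/5)*sqrt(665), a' = 5 - (1/5)*sqrt(665). At the order-3 pole a set g(w) = (w - a)^3*f(w) = [10*w/19 - 1/27] / (w - a')^3.
Order-3 pole: residue = g''(a)/2; g''(5 + (1/5)*sqrt(665)) = (33275/3218407416)*sqrt(665), so the residue is (33275/6436814832)*sqrt(665).
List the singular points by increasing real part (a conjugate pair: the negative imaginary part first).

Radius of convergence at 0: -5 + (1/5)*sqrt(665).
At 5 - (1/5)*sqrt(665): a pole of order 3; residue -(33275/6436814832)*sqrt(665).
At 5 + (1/5)*sqrt(665): a pole of order 3; residue (33275/6436814832)*sqrt(665).


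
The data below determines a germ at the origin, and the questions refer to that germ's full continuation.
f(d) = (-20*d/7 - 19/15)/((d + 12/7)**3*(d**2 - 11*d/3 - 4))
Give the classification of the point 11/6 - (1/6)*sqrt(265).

The denominator factor d**2 - 11*d/3 - 4 vanishes at 11/6 - (1/6)*sqrt(265) and appears to the power 1; the numerator there equals -683/105 + (10/21)*sqrt(265), nonzero, and no other factor vanishes.
Hence a pole whose order is the multiplicity, 1.

The point is a pole of order 1.


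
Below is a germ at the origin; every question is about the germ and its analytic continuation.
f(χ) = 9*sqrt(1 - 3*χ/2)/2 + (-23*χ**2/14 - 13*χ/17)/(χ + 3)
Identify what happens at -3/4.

Denominator factors: χ + 3 = 9/4 at χ = -3/4 — none vanishes.
Branch term sqrt(1 - χ/(2/3)): argument at -3/4 is 17/8, nonzero, so -3/4 is not its branch point (a point on a principal cut is still regular for the continued germ).
So the germ continues analytically to -3/4.

The point is a regular point.


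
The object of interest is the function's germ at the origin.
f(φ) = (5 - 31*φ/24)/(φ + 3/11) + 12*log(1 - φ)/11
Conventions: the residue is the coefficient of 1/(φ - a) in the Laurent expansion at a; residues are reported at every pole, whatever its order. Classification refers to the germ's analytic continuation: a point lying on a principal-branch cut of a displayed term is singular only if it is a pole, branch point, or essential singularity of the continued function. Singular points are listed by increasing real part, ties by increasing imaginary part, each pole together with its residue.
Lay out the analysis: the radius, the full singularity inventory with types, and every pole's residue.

Radius of convergence at 0: 3/11.
At -3/11: a pole of order 1; residue 471/88.
At 1: a logarithmic branch point.

Denominator factor (φ + 3/11): pole of order 1 at -3/11, modulus 3/11.
Branch term (12/11)*log(1 - φ/(1)): its argument vanishes at φ = 1, a logarithmic branch point, modulus 1.
The radius of convergence is the smallest modulus among the singular points: 3/11.
The branch term is analytic at -3/11 and contributes nothing to the residue; only the rational part matters.
At the order-1 pole -3/11 set g(φ) = (φ - (-3/11))*(rational part) = 5 - 31*φ/24.
Simple pole: residue = g(a) at a = -3/11, which is 471/88.
List the singular points by increasing real part (a conjugate pair: the negative imaginary part first).


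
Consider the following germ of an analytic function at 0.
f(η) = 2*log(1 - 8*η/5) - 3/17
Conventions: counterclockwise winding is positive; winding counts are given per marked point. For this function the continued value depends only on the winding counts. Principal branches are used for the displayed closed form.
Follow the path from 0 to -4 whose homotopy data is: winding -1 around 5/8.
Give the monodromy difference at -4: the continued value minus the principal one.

Continued minus principal equals -(4)*pi*i.

The rational part is single-valued and drops out of the difference; each branch term changes only by its own monodromy.
(2)*log(1 - η/(5/8)): each positive loop around 5/8 adds 2*pi*i to the log, so winding -1 contributes (2)*(-1)*2*pi*i = -(4)*pi*i.
Summing the contributions at η = -4 gives -(4)*pi*i.


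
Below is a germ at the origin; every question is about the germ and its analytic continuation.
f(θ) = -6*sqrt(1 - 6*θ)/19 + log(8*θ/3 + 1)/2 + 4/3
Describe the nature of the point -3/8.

The point is a logarithmic branch point.

The term (1/2)*log(1 - θ/(-3/8)) has argument 1 - -3/8/(-3/8) = 0 at -3/8: a logarithmic (infinitely-sheeted) branch point; the remaining terms are analytic or single-valued there.


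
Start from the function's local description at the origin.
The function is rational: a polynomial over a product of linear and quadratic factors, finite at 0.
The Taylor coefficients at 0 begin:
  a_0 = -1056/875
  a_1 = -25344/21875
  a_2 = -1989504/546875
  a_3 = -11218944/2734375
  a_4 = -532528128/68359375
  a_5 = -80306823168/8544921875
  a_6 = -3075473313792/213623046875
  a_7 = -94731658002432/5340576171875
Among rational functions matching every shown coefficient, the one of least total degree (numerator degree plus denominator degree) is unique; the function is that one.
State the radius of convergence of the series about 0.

The radius of convergence is -1/5 + (1/10)*sqrt(129).

No rational of total degree below 6 reproduces all 8 coefficients; solving the [0/6] Pade equations on them gives f(ν) = 33/(14*(ν**2 + 2*ν/5 - 5/4)**3), whose expansion matches every shown term.
Denominator factor (ν**2 + 2*ν/5 - 5/4)^3: discriminant 129/25, real irrational roots -1/5 + (1/10)*sqrt(129) and -1/5 - (1/10)*sqrt(129); poles of order 3, moduli -1/5 + (1/10)*sqrt(129) and 1/5 + (1/10)*sqrt(129).
The radius of convergence is the smallest modulus among the singular points: -1/5 + (1/10)*sqrt(129).


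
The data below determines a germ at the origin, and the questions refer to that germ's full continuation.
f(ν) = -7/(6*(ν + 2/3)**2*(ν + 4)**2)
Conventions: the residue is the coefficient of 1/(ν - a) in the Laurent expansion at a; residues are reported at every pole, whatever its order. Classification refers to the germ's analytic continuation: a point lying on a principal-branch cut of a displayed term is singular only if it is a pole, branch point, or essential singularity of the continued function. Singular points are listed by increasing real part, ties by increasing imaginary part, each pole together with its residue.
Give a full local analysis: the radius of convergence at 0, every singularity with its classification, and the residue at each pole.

Radius of convergence at 0: 2/3.
At -4: a pole of order 2; residue -63/1000.
At -2/3: a pole of order 2; residue 63/1000.

Denominator factor (ν + 4)^2: pole of order 2 at -4, modulus 4.
Denominator factor (ν + 2/3)^2: pole of order 2 at -2/3, modulus 2/3.
The radius of convergence is the smallest modulus among the singular points: 2/3.
At the order-2 pole -4 set g(ν) = (ν - (-4))^2*f(ν) = -7/(6*(ν + 2/3)**2).
Order-2 pole: residue = g'(a); g'(-4) = -63/1000, so the residue is -63/1000.
At the order-2 pole -2/3 set g(ν) = (ν - (-2/3))^2*f(ν) = -7/(6*(ν + 4)**2).
Order-2 pole: residue = g'(a); g'(-2/3) = 63/1000, so the residue is 63/1000.
List the singular points by increasing real part (a conjugate pair: the negative imaginary part first).


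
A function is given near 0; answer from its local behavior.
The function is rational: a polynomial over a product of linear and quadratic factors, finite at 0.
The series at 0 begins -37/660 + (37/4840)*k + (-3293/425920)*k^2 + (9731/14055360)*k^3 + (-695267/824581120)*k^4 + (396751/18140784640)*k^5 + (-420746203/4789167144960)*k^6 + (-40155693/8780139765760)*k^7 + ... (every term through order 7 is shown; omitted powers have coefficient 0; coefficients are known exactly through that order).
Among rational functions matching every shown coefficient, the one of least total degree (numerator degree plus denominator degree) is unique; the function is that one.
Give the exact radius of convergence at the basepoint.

No rational of total degree below 3 reproduces all 8 coefficients; solving the [0/3] Pade equations on them gives f(k) = 37/(15*(k - 11/4)*(k + 4)**2), whose expansion matches every shown term.
Denominator factor (k + 4)^2: pole of order 2 at -4, modulus 4.
Denominator factor (k - 11/4): pole of order 1 at 11/4, modulus 11/4.
The radius of convergence is the smallest modulus among the singular points: 11/4.

The radius of convergence is 11/4.


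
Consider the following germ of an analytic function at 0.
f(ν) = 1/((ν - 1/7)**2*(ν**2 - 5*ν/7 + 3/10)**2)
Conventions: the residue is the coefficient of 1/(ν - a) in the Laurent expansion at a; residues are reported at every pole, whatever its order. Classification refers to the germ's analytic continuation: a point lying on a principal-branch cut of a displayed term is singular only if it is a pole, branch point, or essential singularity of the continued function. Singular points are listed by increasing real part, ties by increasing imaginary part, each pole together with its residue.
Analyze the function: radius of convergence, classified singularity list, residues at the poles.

Denominator factor (ν**2 - 5*ν/7 + 3/10)^2: discriminant -169/245, complex-conjugate roots (5/14) + ((13/70)*sqrt(5))*i and (5/14) - ((13/70)*sqrt(5))*i; poles of order 2, moduli (1/10)*sqrt(30) and (1/10)*sqrt(30).
Denominator factor (ν - 1/7)^2: pole of order 2 at 1/7, modulus 1/7.
The radius of convergence is the smallest modulus among the singular points: 1/7.
At the order-2 pole 1/7 set g(ν) = (ν - (1/7))^2*f(ν) = (ν**2 - 5*ν/7 + 3/10)**(-2).
Order-2 pole: residue = g'(a); g'(1/7) = 100842000/1225043, so the residue is 100842000/1225043.
The factor ν**2 - 5*ν/7 + 3/10 splits as (ν - a)(ν - a') with a = (5/14) - ((13/70)*sqrt(5))*i, a' = (5/14) + ((13/70)*sqrt(5))*i. At the order-2 pole a set g(ν) = (ν - a)^2*f(ν) = [(ν - 1/7)**(-2)] / (ν - a')^2.
Order-2 pole: residue = g'(a); g'((5/14) - ((13/70)*sqrt(5))*i) = (-50421000/1225043) - ((15978414900/2691419471)*sqrt(5))*i, so the residue is (-50421000/1225043) - ((15978414900/2691419471)*sqrt(5))*i.
The factor ν**2 - 5*ν/7 + 3/10 splits as (ν - a)(ν - a') with a = (5/14) + ((13/70)*sqrt(5))*i, a' = (5/14) - ((13/70)*sqrt(5))*i. At the order-2 pole a set g(ν) = (ν - a)^2*f(ν) = [(ν - 1/7)**(-2)] / (ν - a')^2.
Order-2 pole: residue = g'(a); g'((5/14) + ((13/70)*sqrt(5))*i) = (-50421000/1225043) + ((15978414900/2691419471)*sqrt(5))*i, so the residue is (-50421000/1225043) + ((15978414900/2691419471)*sqrt(5))*i.
List the singular points by increasing real part (a conjugate pair: the negative imaginary part first).

Radius of convergence at 0: 1/7.
At 1/7: a pole of order 2; residue 100842000/1225043.
At (5/14) - ((13/70)*sqrt(5))*i: a pole of order 2; residue (-50421000/1225043) - ((15978414900/2691419471)*sqrt(5))*i.
At (5/14) + ((13/70)*sqrt(5))*i: a pole of order 2; residue (-50421000/1225043) + ((15978414900/2691419471)*sqrt(5))*i.


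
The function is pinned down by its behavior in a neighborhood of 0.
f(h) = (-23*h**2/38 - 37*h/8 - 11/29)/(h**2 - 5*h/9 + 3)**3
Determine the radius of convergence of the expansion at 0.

The radius of convergence is sqrt(3).

Denominator factor (h**2 - 5*h/9 + 3)^3: discriminant -947/81, complex-conjugate roots (5/18) + ((1/18)*sqrt(947))*i and (5/18) - ((1/18)*sqrt(947))*i; poles of order 3, moduli sqrt(3) and sqrt(3).
The radius of convergence is the smallest modulus among the singular points: sqrt(3).


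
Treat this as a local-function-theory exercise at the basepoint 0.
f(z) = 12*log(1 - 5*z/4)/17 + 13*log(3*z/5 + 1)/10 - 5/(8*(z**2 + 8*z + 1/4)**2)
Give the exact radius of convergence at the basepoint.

The radius of convergence is 4 - (3/2)*sqrt(7).

Denominator factor (z**2 + 8*z + 1/4)^2: discriminant 63, real irrational roots -4 + (3/2)*sqrt(7) and -4 - (3/2)*sqrt(7); poles of order 2, moduli 4 - (3/2)*sqrt(7) and 4 + (3/2)*sqrt(7).
Branch term (13/10)*log(1 - z/(-5/3)): its argument vanishes at z = -5/3, a logarithmic branch point, modulus 5/3.
Branch term (12/17)*log(1 - z/(4/5)): its argument vanishes at z = 4/5, a logarithmic branch point, modulus 4/5.
The radius of convergence is the smallest modulus among the singular points: 4 - (3/2)*sqrt(7).


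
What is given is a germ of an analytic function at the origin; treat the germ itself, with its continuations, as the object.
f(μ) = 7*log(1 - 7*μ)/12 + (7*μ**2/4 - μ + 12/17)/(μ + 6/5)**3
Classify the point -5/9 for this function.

The point is a regular point.

Denominator factors: μ + 6/5 = 29/45 at μ = -5/9 — none vanishes.
Branch term log(1 - μ/(1/7)): argument at -5/9 is 44/9, nonzero, so -5/9 is not its branch point (a point on a principal cut is still regular for the continued germ).
So the germ continues analytically to -5/9.


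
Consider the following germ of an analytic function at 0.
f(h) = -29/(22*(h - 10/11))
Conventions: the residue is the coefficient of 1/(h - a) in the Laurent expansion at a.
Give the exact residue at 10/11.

At the order-1 pole 10/11 set g(h) = (h - (10/11))*f(h) = -29/22.
Simple pole: residue = g(a) at a = 10/11, which is -29/22.

The residue is -29/22.


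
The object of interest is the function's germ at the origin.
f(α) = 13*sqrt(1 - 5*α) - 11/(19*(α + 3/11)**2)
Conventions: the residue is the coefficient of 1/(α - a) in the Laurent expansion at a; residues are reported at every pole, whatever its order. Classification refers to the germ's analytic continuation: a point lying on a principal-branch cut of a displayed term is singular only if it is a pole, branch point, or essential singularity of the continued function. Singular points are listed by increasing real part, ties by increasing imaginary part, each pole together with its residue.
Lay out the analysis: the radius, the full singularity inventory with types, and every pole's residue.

Denominator factor (α + 3/11)^2: pole of order 2 at -3/11, modulus 3/11.
Branch term (13)*sqrt(1 - α/(1/5)): its argument vanishes at α = 1/5, a square-root branch point, modulus 1/5.
The radius of convergence is the smallest modulus among the singular points: 1/5.
The branch term is analytic at -3/11 and contributes nothing to the residue; only the rational part matters.
At the order-2 pole -3/11 set g(α) = (α - (-3/11))^2*(rational part) = -11/19.
Order-2 pole: residue = g'(a); g'(-3/11) = 0, so the residue is 0.
List the singular points by increasing real part (a conjugate pair: the negative imaginary part first).

Radius of convergence at 0: 1/5.
At -3/11: a pole of order 2; residue 0.
At 1/5: an algebraic (square-root) branch point.


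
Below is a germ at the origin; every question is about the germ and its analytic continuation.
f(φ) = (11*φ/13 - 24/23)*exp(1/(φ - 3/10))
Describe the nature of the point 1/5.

The point is a regular point.

There is no denominator, hence no pole anywhere.
The essential point of exp(1/(φ - (3/10))) is 3/10, not 1/5.
So the germ continues analytically to 1/5.


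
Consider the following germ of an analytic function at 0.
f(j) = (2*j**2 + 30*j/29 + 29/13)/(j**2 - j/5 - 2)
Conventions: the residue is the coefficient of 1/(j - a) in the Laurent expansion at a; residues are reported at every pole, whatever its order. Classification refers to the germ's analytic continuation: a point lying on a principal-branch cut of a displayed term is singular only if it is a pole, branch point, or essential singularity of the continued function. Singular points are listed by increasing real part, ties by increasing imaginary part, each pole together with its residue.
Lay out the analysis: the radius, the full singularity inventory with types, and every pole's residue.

Denominator factor (j**2 - j/5 - 2): discriminant 201/25, real irrational roots 1/10 + (1/10)*sqrt(201) and 1/10 - (1/10)*sqrt(201); poles of order 1, moduli 1/10 + (1/10)*sqrt(201) and -1/10 + (1/10)*sqrt(201).
The radius of convergence is the smallest modulus among the singular points: -1/10 + (1/10)*sqrt(201).
The factor j**2 - j/5 - 2 splits as (j - a)(j - a') with a = 1/10 - (1/10)*sqrt(201), a' = 1/10 + (1/10)*sqrt(201). At the order-1 pole a set g(j) = (j - a)*f(j) = [2*j**2 + 30*j/29 + 29/13] / (j - a').
Simple pole: residue = g(a) at a = 1/10 - (1/10)*sqrt(201), which is 104/145 - (60077/378885)*sqrt(201).
The factor j**2 - j/5 - 2 splits as (j - a)(j - a') with a = 1/10 + (1/10)*sqrt(201), a' = 1/10 - (1/10)*sqrt(201). At the order-1 pole a set g(j) = (j - a)*f(j) = [2*j**2 + 30*j/29 + 29/13] / (j - a').
Simple pole: residue = g(a) at a = 1/10 + (1/10)*sqrt(201), which is 104/145 + (60077/378885)*sqrt(201).
List the singular points by increasing real part (a conjugate pair: the negative imaginary part first).

Radius of convergence at 0: -1/10 + (1/10)*sqrt(201).
At 1/10 - (1/10)*sqrt(201): a pole of order 1; residue 104/145 - (60077/378885)*sqrt(201).
At 1/10 + (1/10)*sqrt(201): a pole of order 1; residue 104/145 + (60077/378885)*sqrt(201).


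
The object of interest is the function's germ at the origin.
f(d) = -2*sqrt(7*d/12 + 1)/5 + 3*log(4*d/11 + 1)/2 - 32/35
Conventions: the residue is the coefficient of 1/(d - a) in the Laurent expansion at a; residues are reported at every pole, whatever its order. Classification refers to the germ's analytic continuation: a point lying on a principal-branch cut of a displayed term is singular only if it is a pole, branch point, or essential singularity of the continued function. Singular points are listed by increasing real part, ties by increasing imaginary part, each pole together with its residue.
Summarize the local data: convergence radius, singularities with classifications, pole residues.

Branch term (-2/5)*sqrt(1 - d/(-12/7)): its argument vanishes at d = -12/7, a square-root branch point, modulus 12/7.
Branch term (3/2)*log(1 - d/(-11/4)): its argument vanishes at d = -11/4, a logarithmic branch point, modulus 11/4.
The radius of convergence is the smallest modulus among the singular points: 12/7.
List the singular points by increasing real part (a conjugate pair: the negative imaginary part first).

Radius of convergence at 0: 12/7.
At -11/4: a logarithmic branch point.
At -12/7: an algebraic (square-root) branch point.


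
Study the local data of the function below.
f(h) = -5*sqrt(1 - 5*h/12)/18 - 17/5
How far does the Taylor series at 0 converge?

The radius of convergence is 12/5.

Branch term (-5/18)*sqrt(1 - h/(12/5)): its argument vanishes at h = 12/5, a square-root branch point, modulus 12/5.
The radius of convergence is the smallest modulus among the singular points: 12/5.


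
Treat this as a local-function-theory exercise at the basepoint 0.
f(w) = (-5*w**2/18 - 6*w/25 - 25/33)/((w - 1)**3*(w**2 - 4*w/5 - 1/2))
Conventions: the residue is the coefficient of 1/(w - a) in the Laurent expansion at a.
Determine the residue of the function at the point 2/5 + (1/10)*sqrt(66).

The residue is -83507/1782 - (112697/19602)*sqrt(66).

The factor w**2 - 4*w/5 - 1/2 splits as (w - a)(w - a') with a = 2/5 + (1/10)*sqrt(66), a' = 2/5 - (1/10)*sqrt(66). At the order-1 pole a set g(w) = (w - a)*f(w) = [(-5*w**2/18 - 6*w/25 - 25/33)/(w - 1)**3] / (w - a').
Simple pole: residue = g(a) at a = 2/5 + (1/10)*sqrt(66), which is -83507/1782 - (112697/19602)*sqrt(66).


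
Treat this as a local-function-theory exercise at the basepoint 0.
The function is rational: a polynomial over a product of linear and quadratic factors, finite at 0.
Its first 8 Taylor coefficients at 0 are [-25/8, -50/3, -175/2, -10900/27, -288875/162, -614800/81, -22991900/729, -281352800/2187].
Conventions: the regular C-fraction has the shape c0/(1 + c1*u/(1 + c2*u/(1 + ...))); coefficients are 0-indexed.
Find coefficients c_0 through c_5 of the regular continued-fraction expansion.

The regular C-fraction coefficients are [-25/8, -16/3, 1/12, -481/12, 18900/481, 2180/30303].

Taylor coefficients (read off): a_0 = -25/8, a_1 = -50/3, a_2 = -175/2, a_3 = -10900/27, a_4 = -288875/162, a_5 = -614800/81.
c0 = a_0 = -25/8. Peel one level at a time: if S = 1 + c*u/S' with S'(0) = 1, then c is the u-coefficient of S and S' = c*u/(S - 1).
S_1 = c0/f = 1 + (-16/3)*u + (4/9)*u^2 + ...; c1 = -16/3.
S_2 = c1*u/(S_1 - 1) = 1 + (1/12)*u + (481/144)*u^2 + ...; c2 = 1/12.
S_3 = c2*u/(S_2 - 1) = 1 + (-481/12)*u + (1575)*u^2 + ...; c3 = -481/12.
S_4 = c3*u/(S_3 - 1) = 1 + (18900/481)*u + (-654000/231361)*u^2 + ...; c4 = 18900/481.
S_5 = c4*u/(S_4 - 1) = 1 + (2180/30303)*u + ...; c5 = 2180/30303.


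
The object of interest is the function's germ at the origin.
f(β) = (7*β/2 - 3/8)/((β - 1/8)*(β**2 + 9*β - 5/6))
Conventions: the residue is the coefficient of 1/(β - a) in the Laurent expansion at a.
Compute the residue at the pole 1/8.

The residue is 12/59.

At the order-1 pole 1/8 set g(β) = (β - (1/8))*f(β) = (7*β/2 - 3/8)/(β**2 + 9*β - 5/6).
Simple pole: residue = g(a) at a = 1/8, which is 12/59.


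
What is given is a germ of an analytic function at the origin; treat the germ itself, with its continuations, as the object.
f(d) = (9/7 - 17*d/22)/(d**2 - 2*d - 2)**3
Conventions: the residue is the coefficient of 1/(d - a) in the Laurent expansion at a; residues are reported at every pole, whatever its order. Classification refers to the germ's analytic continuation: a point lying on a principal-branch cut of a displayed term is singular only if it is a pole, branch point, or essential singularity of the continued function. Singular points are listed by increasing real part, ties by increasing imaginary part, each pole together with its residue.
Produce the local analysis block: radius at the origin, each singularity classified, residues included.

Radius of convergence at 0: -1 + sqrt(3).
At 1 - sqrt(3): a pole of order 3; residue -(79/22176)*sqrt(3).
At 1 + sqrt(3): a pole of order 3; residue (79/22176)*sqrt(3).

Denominator factor (d**2 - 2*d - 2)^3: discriminant 12, real irrational roots 1 + sqrt(3) and 1 - sqrt(3); poles of order 3, moduli 1 + sqrt(3) and -1 + sqrt(3).
The radius of convergence is the smallest modulus among the singular points: -1 + sqrt(3).
The factor d**2 - 2*d - 2 splits as (d - a)(d - a') with a = 1 - sqrt(3), a' = 1 + sqrt(3). At the order-3 pole a set g(d) = (d - a)^3*f(d) = [9/7 - 17*d/22] / (d - a')^3.
Order-3 pole: residue = g''(a)/2; g''(1 - sqrt(3)) = -(79/11088)*sqrt(3), so the residue is -(79/22176)*sqrt(3).
The factor d**2 - 2*d - 2 splits as (d - a)(d - a') with a = 1 + sqrt(3), a' = 1 - sqrt(3). At the order-3 pole a set g(d) = (d - a)^3*f(d) = [9/7 - 17*d/22] / (d - a')^3.
Order-3 pole: residue = g''(a)/2; g''(1 + sqrt(3)) = (79/11088)*sqrt(3), so the residue is (79/22176)*sqrt(3).
List the singular points by increasing real part (a conjugate pair: the negative imaginary part first).


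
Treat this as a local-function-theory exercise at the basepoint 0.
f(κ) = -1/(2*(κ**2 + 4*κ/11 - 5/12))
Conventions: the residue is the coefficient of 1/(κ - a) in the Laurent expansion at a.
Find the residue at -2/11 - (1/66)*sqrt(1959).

The factor κ**2 + 4*κ/11 - 5/12 splits as (κ - a)(κ - a') with a = -2/11 - (1/66)*sqrt(1959), a' = -2/11 + (1/66)*sqrt(1959). At the order-1 pole a set g(κ) = (κ - a)*f(κ) = [-1/2] / (κ - a').
Simple pole: residue = g(a) at a = -2/11 - (1/66)*sqrt(1959), which is (11/1306)*sqrt(1959).

The residue is (11/1306)*sqrt(1959).


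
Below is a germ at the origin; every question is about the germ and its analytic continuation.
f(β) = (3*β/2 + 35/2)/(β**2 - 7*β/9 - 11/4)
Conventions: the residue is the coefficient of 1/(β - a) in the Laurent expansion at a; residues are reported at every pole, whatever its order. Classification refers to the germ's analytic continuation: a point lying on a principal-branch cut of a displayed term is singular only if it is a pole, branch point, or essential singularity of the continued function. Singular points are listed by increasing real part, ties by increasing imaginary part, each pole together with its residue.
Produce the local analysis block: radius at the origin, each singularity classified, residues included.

Radius of convergence at 0: -7/18 + (1/9)*sqrt(235).
At 7/18 - (1/9)*sqrt(235): a pole of order 1; residue 3/4 - (651/1880)*sqrt(235).
At 7/18 + (1/9)*sqrt(235): a pole of order 1; residue 3/4 + (651/1880)*sqrt(235).

Denominator factor (β**2 - 7*β/9 - 11/4): discriminant 940/81, real irrational roots 7/18 + (1/9)*sqrt(235) and 7/18 - (1/9)*sqrt(235); poles of order 1, moduli 7/18 + (1/9)*sqrt(235) and -7/18 + (1/9)*sqrt(235).
The radius of convergence is the smallest modulus among the singular points: -7/18 + (1/9)*sqrt(235).
The factor β**2 - 7*β/9 - 11/4 splits as (β - a)(β - a') with a = 7/18 - (1/9)*sqrt(235), a' = 7/18 + (1/9)*sqrt(235). At the order-1 pole a set g(β) = (β - a)*f(β) = [3*β/2 + 35/2] / (β - a').
Simple pole: residue = g(a) at a = 7/18 - (1/9)*sqrt(235), which is 3/4 - (651/1880)*sqrt(235).
The factor β**2 - 7*β/9 - 11/4 splits as (β - a)(β - a') with a = 7/18 + (1/9)*sqrt(235), a' = 7/18 - (1/9)*sqrt(235). At the order-1 pole a set g(β) = (β - a)*f(β) = [3*β/2 + 35/2] / (β - a').
Simple pole: residue = g(a) at a = 7/18 + (1/9)*sqrt(235), which is 3/4 + (651/1880)*sqrt(235).
List the singular points by increasing real part (a conjugate pair: the negative imaginary part first).


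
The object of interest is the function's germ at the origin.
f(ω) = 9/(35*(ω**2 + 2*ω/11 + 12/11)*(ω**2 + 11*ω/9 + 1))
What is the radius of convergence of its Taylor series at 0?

Denominator factor (ω**2 + 11*ω/9 + 1): discriminant -203/81, complex-conjugate roots (-11/18) + ((1/18)*sqrt(203))*i and (-11/18) - ((1/18)*sqrt(203))*i; poles of order 1, moduli 1 and 1.
Denominator factor (ω**2 + 2*ω/11 + 12/11): discriminant -524/121, complex-conjugate roots (-1/11) + ((1/11)*sqrt(131))*i and (-1/11) - ((1/11)*sqrt(131))*i; poles of order 1, moduli (2/11)*sqrt(33) and (2/11)*sqrt(33).
The radius of convergence is the smallest modulus among the singular points: 1.

The radius of convergence is 1.


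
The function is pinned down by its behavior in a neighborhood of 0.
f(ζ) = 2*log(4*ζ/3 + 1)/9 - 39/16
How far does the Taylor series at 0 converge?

Branch term (2/9)*log(1 - ζ/(-3/4)): its argument vanishes at ζ = -3/4, a logarithmic branch point, modulus 3/4.
The radius of convergence is the smallest modulus among the singular points: 3/4.

The radius of convergence is 3/4.


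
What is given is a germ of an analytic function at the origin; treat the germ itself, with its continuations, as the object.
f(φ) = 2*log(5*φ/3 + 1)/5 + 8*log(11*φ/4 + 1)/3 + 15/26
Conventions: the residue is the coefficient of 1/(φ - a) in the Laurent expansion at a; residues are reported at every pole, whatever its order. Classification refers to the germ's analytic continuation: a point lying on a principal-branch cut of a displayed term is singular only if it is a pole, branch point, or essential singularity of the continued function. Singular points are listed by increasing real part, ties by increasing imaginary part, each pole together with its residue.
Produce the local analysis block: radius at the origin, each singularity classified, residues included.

Branch term (8/3)*log(1 - φ/(-4/11)): its argument vanishes at φ = -4/11, a logarithmic branch point, modulus 4/11.
Branch term (2/5)*log(1 - φ/(-3/5)): its argument vanishes at φ = -3/5, a logarithmic branch point, modulus 3/5.
The radius of convergence is the smallest modulus among the singular points: 4/11.
List the singular points by increasing real part (a conjugate pair: the negative imaginary part first).

Radius of convergence at 0: 4/11.
At -3/5: a logarithmic branch point.
At -4/11: a logarithmic branch point.


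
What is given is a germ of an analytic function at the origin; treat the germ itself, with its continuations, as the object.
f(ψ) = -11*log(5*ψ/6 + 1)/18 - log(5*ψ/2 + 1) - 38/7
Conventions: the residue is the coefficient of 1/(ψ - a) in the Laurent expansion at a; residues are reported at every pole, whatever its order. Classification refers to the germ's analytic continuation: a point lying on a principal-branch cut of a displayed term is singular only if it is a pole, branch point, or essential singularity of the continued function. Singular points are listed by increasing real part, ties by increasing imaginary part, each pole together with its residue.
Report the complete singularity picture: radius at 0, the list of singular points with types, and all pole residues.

Radius of convergence at 0: 2/5.
At -6/5: a logarithmic branch point.
At -2/5: a logarithmic branch point.

Branch term (-1)*log(1 - ψ/(-2/5)): its argument vanishes at ψ = -2/5, a logarithmic branch point, modulus 2/5.
Branch term (-11/18)*log(1 - ψ/(-6/5)): its argument vanishes at ψ = -6/5, a logarithmic branch point, modulus 6/5.
The radius of convergence is the smallest modulus among the singular points: 2/5.
List the singular points by increasing real part (a conjugate pair: the negative imaginary part first).


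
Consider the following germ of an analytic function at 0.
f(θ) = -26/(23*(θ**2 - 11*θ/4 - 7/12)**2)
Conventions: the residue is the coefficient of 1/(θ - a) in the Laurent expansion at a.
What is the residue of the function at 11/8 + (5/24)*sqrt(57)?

The residue is (9984/1037875)*sqrt(57).

The factor θ**2 - 11*θ/4 - 7/12 splits as (θ - a)(θ - a') with a = 11/8 + (5/24)*sqrt(57), a' = 11/8 - (5/24)*sqrt(57). At the order-2 pole a set g(θ) = (θ - a)^2*f(θ) = [-26/23] / (θ - a')^2.
Order-2 pole: residue = g'(a); g'(11/8 + (5/24)*sqrt(57)) = (9984/1037875)*sqrt(57), so the residue is (9984/1037875)*sqrt(57).


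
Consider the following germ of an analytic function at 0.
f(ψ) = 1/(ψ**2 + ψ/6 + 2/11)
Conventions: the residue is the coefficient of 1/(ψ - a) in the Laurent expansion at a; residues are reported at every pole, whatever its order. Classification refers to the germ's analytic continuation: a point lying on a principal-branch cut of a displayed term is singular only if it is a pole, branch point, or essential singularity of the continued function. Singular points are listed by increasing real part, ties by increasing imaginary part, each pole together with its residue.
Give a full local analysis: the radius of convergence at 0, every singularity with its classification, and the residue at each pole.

Radius of convergence at 0: (1/11)*sqrt(22).
At (-1/12) - ((1/132)*sqrt(3047))*i: a pole of order 1; residue ((6/277)*sqrt(3047))*i.
At (-1/12) + ((1/132)*sqrt(3047))*i: a pole of order 1; residue -((6/277)*sqrt(3047))*i.

Denominator factor (ψ**2 + ψ/6 + 2/11): discriminant -277/396, complex-conjugate roots (-1/12) + ((1/132)*sqrt(3047))*i and (-1/12) - ((1/132)*sqrt(3047))*i; poles of order 1, moduli (1/11)*sqrt(22) and (1/11)*sqrt(22).
The radius of convergence is the smallest modulus among the singular points: (1/11)*sqrt(22).
The factor ψ**2 + ψ/6 + 2/11 splits as (ψ - a)(ψ - a') with a = (-1/12) - ((1/132)*sqrt(3047))*i, a' = (-1/12) + ((1/132)*sqrt(3047))*i. At the order-1 pole a set g(ψ) = (ψ - a)*f(ψ) = [1] / (ψ - a').
Simple pole: residue = g(a) at a = (-1/12) - ((1/132)*sqrt(3047))*i, which is ((6/277)*sqrt(3047))*i.
The factor ψ**2 + ψ/6 + 2/11 splits as (ψ - a)(ψ - a') with a = (-1/12) + ((1/132)*sqrt(3047))*i, a' = (-1/12) - ((1/132)*sqrt(3047))*i. At the order-1 pole a set g(ψ) = (ψ - a)*f(ψ) = [1] / (ψ - a').
Simple pole: residue = g(a) at a = (-1/12) + ((1/132)*sqrt(3047))*i, which is -((6/277)*sqrt(3047))*i.
List the singular points by increasing real part (a conjugate pair: the negative imaginary part first).
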